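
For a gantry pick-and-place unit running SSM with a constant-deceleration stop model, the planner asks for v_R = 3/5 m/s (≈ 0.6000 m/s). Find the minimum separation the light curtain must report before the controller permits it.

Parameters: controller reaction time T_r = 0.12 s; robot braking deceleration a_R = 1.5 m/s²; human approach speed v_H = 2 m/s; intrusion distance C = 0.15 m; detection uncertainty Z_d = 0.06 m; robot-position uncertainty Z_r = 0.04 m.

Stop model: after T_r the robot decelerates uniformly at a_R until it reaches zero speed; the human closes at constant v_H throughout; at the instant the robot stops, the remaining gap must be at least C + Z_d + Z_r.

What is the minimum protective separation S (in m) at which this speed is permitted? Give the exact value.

S_min = 741/500 m = 1.4820 m

braking lasts T_s = (3/5)/(3/2) = 0.4000 s
robot covers v_R·T_r = 0.6000·0.1200 = 0.0720 m before braking
robot covers 0.6000·0.4000 − ½·1.5000·0.4000² = 0.1200 m while stopping
human over T_r+T_s: 2.0000·(0.1200+0.4000) = 1.0400 m
residual clearance needed = 0.1500+0.0600+0.0400 = 0.2500 m
S_min ≈ 0.0720+0.1200+1.0400+0.2500  ⇒  S_min = 741/500 m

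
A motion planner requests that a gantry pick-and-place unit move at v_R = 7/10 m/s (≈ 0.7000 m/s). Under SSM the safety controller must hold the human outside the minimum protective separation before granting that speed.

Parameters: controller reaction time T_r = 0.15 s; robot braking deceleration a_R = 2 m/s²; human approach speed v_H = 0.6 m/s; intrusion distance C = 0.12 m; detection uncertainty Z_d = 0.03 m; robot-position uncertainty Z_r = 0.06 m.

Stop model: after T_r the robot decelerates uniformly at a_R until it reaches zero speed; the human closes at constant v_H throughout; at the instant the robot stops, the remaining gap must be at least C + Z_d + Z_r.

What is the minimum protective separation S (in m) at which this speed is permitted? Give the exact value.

braking lasts T_s = (7/10)/2 = 0.3500 s
robot covers v_R·T_r = 0.7000·0.1500 = 0.1050 m before braking
robot under decel: 0.7000²/(2·2.0000) = 0.1225 m
human over T_r+T_s: 0.6000·(0.1500+0.3500) = 0.3000 m
C+Z_d+Z_r = 0.1200+0.0300+0.0600 = 0.2100 m
S_min ≈ 0.1050+0.1225+0.3000+0.2100  ⇒  S_min = 59/80 m

S_min = 59/80 m = 0.7375 m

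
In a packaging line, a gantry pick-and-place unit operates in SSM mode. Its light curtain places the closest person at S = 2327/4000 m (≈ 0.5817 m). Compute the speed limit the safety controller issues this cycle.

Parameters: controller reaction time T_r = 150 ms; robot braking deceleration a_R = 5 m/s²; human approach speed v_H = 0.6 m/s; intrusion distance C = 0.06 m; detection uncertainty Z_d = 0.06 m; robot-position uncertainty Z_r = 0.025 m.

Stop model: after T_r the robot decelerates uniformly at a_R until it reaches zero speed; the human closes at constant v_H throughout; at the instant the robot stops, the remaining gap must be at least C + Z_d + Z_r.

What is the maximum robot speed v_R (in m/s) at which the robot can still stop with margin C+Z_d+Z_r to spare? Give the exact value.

v_R_max = 19/20 m/s = 0.9500 m/s

at the boundary: (1/10)·v² + (27/100)·v + (-1387/4000) = 0
  disc = (27/100)² − 4·(1/10)·(-1387/4000) = 529/2500 ; √disc = 23/50
  v_R = (−(27/100) + 23/50) / (2·(1/10)) = 19/20 m/s
check:
T_s = v_R/a_R = (19/20)/5 = 0.1900 s
robot covers v_R·T_r = 0.9500·0.1500 = 0.1425 m before braking
robot under decel: 0.9500²/(2·5.0000) = 0.0902 m
human closes 0.6000·0.3400 = 0.2040 m
C+Z_d+Z_r = 0.0600+0.0600+0.0250 = 0.1450 m
sum ≈ 0.1425+0.0902+0.2040+0.1450 ≈ 0.5817 m = S ✓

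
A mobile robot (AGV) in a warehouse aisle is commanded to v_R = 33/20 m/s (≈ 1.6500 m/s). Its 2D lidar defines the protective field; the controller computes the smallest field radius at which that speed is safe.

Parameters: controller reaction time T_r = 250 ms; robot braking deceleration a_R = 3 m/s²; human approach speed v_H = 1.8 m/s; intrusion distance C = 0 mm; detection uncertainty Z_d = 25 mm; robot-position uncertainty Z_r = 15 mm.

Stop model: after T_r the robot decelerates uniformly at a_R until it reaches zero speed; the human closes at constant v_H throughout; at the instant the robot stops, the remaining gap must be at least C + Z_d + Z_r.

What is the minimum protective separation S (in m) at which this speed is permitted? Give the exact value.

S_min = 1877/800 m = 2.3462 m

stop time T_s = (33/20)/3 = 0.5500 s
reaction-phase robot travel = 1.6500·0.2500 = 0.4125 m
robot covers 1.6500·0.5500 − ½·3.0000·0.5500² = 0.4537 m while stopping
person approaches 1.8000·(0.2500+0.5500) = 1.4400 m
margins: 0.0000+0.0250+0.0150 = 0.0400 m
S_min ≈ 0.4125+0.4537+1.4400+0.0400  ⇒  S_min = 1877/800 m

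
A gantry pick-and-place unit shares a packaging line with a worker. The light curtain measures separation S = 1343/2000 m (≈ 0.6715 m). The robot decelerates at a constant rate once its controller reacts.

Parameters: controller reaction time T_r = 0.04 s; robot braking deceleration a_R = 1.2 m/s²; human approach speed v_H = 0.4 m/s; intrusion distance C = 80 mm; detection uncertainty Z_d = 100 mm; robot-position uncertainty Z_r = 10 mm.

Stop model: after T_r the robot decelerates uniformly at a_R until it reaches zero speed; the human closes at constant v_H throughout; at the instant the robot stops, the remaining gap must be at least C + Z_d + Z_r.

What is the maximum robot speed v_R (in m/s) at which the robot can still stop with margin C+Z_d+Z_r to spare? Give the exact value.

v_R_max = 7/10 m/s = 0.7000 m/s

collect terms ⇒ (5/12)·v_R² + (28/75)·v_R + (-931/2000) = 0
  disc = (28/75)² − 4·(5/12)·(-931/2000) = 82369/90000 ; √disc = 287/300
  v_R = (−(28/75) + 287/300) / (2·(5/12)) = 7/10 m/s
check:
stop time T_s = (7/10)/(6/5) = 0.5833 s
robot covers v_R·T_r = 0.7000·0.0400 = 0.0280 m before braking
robot covers 0.7000·0.5833 − ½·1.2000·0.5833² = 0.2042 m while stopping
human closes 0.4000·0.6233 = 0.2493 m
margins: 0.0800+0.1000+0.0100 = 0.1900 m
sum ≈ 0.0280+0.2042+0.2493+0.1900 ≈ 0.6715 m = S ✓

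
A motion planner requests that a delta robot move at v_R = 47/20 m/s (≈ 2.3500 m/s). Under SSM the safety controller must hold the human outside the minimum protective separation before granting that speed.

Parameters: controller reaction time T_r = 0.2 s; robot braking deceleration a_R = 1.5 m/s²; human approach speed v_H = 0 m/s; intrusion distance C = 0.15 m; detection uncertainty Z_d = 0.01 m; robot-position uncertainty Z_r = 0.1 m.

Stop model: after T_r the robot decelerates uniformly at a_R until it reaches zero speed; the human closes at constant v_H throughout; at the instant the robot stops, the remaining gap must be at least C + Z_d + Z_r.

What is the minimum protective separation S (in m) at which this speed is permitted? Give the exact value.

S_min = 617/240 m = 2.5708 m

T_s = v_R/a_R = (47/20)/(3/2) = 1.5667 s
robot in T_r: 2.3500·0.2000 = 0.4700 m
braking distance = 2.3500²/(2·1.5000) = 1.8408 m
human over T_r+T_s: 0.0000·(0.2000+1.5667) = 0.0000 m
C+Z_d+Z_r = 0.1500+0.0100+0.1000 = 0.2600 m
S_min ≈ 0.4700+1.8408+0.0000+0.2600  ⇒  S_min = 617/240 m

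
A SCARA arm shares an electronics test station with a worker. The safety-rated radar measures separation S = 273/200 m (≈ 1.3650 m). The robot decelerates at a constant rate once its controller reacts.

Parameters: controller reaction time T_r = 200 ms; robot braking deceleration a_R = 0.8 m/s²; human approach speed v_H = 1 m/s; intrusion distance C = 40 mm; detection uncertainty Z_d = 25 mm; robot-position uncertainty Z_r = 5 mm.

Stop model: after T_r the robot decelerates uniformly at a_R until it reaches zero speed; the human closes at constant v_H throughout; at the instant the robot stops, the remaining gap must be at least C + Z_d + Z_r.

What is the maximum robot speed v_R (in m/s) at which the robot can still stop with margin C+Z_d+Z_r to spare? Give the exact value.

at the boundary: (5/8)·v² + (29/20)·v + (-219/200) = 0
  disc = (29/20)² − 4·(5/8)·(-219/200) = 121/25 ; √disc = 11/5
  v_R = (−(29/20) + 11/5) / (2·(5/8)) = 3/5 m/s
check:
braking lasts T_s = (3/5)/(4/5) = 0.7500 s
robot covers v_R·T_r = 0.6000·0.2000 = 0.1200 m before braking
braking distance = 0.6000²/(2·0.8000) = 0.2250 m
human over T_r+T_s: 1.0000·(0.2000+0.7500) = 0.9500 m
C+Z_d+Z_r = 0.0400+0.0250+0.0050 = 0.0700 m
sum ≈ 0.1200+0.2250+0.9500+0.0700 ≈ 1.3650 m = S ✓

v_R_max = 3/5 m/s = 0.6000 m/s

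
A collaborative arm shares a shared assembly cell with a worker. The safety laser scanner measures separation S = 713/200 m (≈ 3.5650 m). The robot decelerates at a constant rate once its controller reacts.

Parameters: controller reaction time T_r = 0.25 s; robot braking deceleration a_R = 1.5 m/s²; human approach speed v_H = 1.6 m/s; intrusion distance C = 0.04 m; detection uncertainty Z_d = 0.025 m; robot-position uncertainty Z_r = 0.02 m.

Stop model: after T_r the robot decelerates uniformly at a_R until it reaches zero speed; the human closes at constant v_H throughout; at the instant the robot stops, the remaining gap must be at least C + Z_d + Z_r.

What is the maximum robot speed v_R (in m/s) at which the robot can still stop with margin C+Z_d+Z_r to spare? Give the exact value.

quadratic (1/3)·v² + (79/60)·v + (-77/25) = 0
  disc = (79/60)² − 4·(1/3)·(-77/25) = 841/144 ; √disc = 29/12
  v_R = (−(79/60) + 29/12) / (2·(1/3)) = 33/20 m/s
check:
braking lasts T_s = (33/20)/(3/2) = 1.1000 s
robot covers v_R·T_r = 1.6500·0.2500 = 0.4125 m before braking
robot covers 1.6500·1.1000 − ½·1.5000·1.1000² = 0.9075 m while stopping
human over T_r+T_s: 1.6000·(0.2500+1.1000) = 2.1600 m
residual clearance needed = 0.0400+0.0250+0.0200 = 0.0850 m
sum ≈ 0.4125+0.9075+2.1600+0.0850 ≈ 3.5650 m = S ✓

v_R_max = 33/20 m/s = 1.6500 m/s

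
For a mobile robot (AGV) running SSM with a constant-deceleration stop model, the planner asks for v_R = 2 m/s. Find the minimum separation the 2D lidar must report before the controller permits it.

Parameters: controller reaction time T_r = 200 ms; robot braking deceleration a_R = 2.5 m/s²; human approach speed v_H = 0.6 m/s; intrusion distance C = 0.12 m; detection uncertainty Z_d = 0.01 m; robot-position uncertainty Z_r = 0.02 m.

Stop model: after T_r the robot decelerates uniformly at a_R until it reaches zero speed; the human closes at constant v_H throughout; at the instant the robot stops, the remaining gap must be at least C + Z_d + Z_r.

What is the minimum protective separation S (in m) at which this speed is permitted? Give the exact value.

braking lasts T_s = 2/(5/2) = 0.8000 s
robot covers v_R·T_r = 2.0000·0.2000 = 0.4000 m before braking
braking distance = 2.0000²/(2·2.5000) = 0.8000 m
person approaches 0.6000·(0.2000+0.8000) = 0.6000 m
residual clearance needed = 0.1200+0.0100+0.0200 = 0.1500 m
S_min ≈ 0.4000+0.8000+0.6000+0.1500  ⇒  S_min = 39/20 m

S_min = 39/20 m = 1.9500 m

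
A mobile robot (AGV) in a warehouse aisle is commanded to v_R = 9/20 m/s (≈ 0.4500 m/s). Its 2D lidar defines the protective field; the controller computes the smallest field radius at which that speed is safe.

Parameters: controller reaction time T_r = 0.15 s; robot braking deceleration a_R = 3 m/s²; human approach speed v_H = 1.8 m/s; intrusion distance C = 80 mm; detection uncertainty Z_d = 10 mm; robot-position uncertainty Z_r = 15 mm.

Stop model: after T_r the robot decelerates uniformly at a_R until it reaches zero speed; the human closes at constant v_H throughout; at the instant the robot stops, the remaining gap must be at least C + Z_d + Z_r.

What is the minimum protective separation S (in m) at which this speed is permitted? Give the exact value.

S_min = 597/800 m = 0.7462 m

braking lasts T_s = (9/20)/3 = 0.1500 s
robot in T_r: 0.4500·0.1500 = 0.0675 m
robot under decel: 0.4500²/(2·3.0000) = 0.0338 m
human over T_r+T_s: 1.8000·(0.1500+0.1500) = 0.5400 m
margins: 0.0800+0.0100+0.0150 = 0.1050 m
S_min ≈ 0.0675+0.0338+0.5400+0.1050  ⇒  S_min = 597/800 m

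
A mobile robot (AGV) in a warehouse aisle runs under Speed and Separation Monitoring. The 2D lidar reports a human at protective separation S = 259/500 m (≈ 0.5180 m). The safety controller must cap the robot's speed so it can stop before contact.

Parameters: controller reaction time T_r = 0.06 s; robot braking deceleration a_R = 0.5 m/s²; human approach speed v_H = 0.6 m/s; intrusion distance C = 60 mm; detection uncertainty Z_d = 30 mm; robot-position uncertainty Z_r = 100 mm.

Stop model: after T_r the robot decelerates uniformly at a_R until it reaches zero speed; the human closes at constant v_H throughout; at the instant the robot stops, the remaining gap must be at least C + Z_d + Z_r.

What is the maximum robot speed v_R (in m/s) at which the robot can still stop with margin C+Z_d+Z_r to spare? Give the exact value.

v_R_max = 1/5 m/s = 0.2000 m/s

quadratic (1)·v² + (63/50)·v + (-73/250) = 0
  disc = (63/50)² − 4·(1)·(-73/250) = 6889/2500 ; √disc = 83/50
  v_R = (−(63/50) + 83/50) / (2·(1)) = 1/5 m/s
check:
stop time T_s = (1/5)/(1/2) = 0.4000 s
robot in T_r: 0.2000·0.0600 = 0.0120 m
braking distance = 0.2000²/(2·0.5000) = 0.0400 m
person approaches 0.6000·(0.0600+0.4000) = 0.2760 m
C+Z_d+Z_r = 0.0600+0.0300+0.1000 = 0.1900 m
sum ≈ 0.0120+0.0400+0.2760+0.1900 ≈ 0.5180 m = S ✓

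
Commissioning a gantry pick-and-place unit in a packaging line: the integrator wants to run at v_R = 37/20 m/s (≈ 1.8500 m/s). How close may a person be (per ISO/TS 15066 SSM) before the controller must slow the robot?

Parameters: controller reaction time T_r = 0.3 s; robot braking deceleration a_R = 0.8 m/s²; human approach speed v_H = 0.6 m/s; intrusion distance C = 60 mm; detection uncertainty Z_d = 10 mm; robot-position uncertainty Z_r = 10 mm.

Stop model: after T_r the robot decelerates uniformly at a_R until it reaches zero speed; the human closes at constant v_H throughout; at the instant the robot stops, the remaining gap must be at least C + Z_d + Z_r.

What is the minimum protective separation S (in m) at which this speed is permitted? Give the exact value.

braking lasts T_s = (37/20)/(4/5) = 2.3125 s
robot covers v_R·T_r = 1.8500·0.3000 = 0.5550 m before braking
robot covers 1.8500·2.3125 − ½·0.8000·2.3125² = 2.1391 m while stopping
person approaches 0.6000·(0.3000+2.3125) = 1.5675 m
C+Z_d+Z_r = 0.0600+0.0100+0.0100 = 0.0800 m
S_min ≈ 0.5550+2.1391+1.5675+0.0800  ⇒  S_min = 13893/3200 m

S_min = 13893/3200 m = 4.3416 m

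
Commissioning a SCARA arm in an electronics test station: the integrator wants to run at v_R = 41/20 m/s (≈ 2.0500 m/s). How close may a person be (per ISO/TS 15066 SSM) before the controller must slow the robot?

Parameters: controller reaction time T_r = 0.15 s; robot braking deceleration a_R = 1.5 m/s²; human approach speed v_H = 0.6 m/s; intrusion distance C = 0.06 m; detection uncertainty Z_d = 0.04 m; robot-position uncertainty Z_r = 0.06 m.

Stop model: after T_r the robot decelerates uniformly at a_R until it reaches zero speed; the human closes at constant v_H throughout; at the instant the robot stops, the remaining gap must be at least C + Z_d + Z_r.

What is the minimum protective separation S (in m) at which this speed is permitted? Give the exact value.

T_s = v_R/a_R = (41/20)/(3/2) = 1.3667 s
robot covers v_R·T_r = 2.0500·0.1500 = 0.3075 m before braking
braking distance = 2.0500²/(2·1.5000) = 1.4008 m
human closes 0.6000·1.5167 = 0.9100 m
margins: 0.0600+0.0400+0.0600 = 0.1600 m
S_min ≈ 0.3075+1.4008+0.9100+0.1600  ⇒  S_min = 1667/600 m

S_min = 1667/600 m = 2.7783 m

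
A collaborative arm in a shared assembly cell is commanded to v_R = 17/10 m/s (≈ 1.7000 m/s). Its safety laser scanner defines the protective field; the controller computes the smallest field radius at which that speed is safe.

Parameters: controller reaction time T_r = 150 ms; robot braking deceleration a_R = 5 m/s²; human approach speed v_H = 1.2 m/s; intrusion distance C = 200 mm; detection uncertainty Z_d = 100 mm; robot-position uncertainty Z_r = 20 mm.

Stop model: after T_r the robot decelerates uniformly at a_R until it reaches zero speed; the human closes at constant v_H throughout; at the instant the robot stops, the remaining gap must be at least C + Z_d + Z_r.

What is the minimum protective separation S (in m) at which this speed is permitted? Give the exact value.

T_s = v_R/a_R = (17/10)/5 = 0.3400 s
robot in T_r: 1.7000·0.1500 = 0.2550 m
robot covers 1.7000·0.3400 − ½·5.0000·0.3400² = 0.2890 m while stopping
human over T_r+T_s: 1.2000·(0.1500+0.3400) = 0.5880 m
margins: 0.2000+0.1000+0.0200 = 0.3200 m
S_min ≈ 0.2550+0.2890+0.5880+0.3200  ⇒  S_min = 363/250 m

S_min = 363/250 m = 1.4520 m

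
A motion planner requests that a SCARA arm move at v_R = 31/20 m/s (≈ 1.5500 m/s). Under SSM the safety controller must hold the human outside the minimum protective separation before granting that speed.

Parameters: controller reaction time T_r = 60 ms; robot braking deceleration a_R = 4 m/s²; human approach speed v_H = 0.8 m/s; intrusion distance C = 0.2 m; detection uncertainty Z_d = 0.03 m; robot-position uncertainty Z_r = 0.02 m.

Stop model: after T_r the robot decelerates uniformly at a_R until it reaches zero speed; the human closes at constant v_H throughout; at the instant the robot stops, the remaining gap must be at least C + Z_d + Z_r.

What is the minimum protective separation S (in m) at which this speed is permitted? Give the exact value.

stop time T_s = (31/20)/4 = 0.3875 s
robot covers v_R·T_r = 1.5500·0.0600 = 0.0930 m before braking
robot covers 1.5500·0.3875 − ½·4.0000·0.3875² = 0.3003 m while stopping
person approaches 0.8000·(0.0600+0.3875) = 0.3580 m
C+Z_d+Z_r = 0.2000+0.0300+0.0200 = 0.2500 m
S_min ≈ 0.0930+0.3003+0.3580+0.2500  ⇒  S_min = 16021/16000 m

S_min = 16021/16000 m = 1.0013 m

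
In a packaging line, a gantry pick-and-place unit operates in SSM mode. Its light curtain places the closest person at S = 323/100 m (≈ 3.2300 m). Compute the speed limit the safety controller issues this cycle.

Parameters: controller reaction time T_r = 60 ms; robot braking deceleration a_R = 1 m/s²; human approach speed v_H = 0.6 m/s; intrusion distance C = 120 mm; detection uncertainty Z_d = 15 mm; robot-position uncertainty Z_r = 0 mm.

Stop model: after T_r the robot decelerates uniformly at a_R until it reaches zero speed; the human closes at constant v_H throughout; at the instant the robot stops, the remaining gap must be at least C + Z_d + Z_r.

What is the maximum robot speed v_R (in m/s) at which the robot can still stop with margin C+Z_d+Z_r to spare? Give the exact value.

v_R_max = 19/10 m/s = 1.9000 m/s

collect terms ⇒ (1/2)·v_R² + (33/50)·v_R + (-3059/1000) = 0
  disc = (33/50)² − 4·(1/2)·(-3059/1000) = 4096/625 ; √disc = 64/25
  v_R = (−(33/50) + 64/25) / (2·(1/2)) = 19/10 m/s
check:
stop time T_s = (19/10)/1 = 1.9000 s
reaction-phase robot travel = 1.9000·0.0600 = 0.1140 m
robot covers 1.9000·1.9000 − ½·1.0000·1.9000² = 1.8050 m while stopping
human closes 0.6000·1.9600 = 1.1760 m
margins: 0.1200+0.0150+0.0000 = 0.1350 m
sum ≈ 0.1140+1.8050+1.1760+0.1350 ≈ 3.2300 m = S ✓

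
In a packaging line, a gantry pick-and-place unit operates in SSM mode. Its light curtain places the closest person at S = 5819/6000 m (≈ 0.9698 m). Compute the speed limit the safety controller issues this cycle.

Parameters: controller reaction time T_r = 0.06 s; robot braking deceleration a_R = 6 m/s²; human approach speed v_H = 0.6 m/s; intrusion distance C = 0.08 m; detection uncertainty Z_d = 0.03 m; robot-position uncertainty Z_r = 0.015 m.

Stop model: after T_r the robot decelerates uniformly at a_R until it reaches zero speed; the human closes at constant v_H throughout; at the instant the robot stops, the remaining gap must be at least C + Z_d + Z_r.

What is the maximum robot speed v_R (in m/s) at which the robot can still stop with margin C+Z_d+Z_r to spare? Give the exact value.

collect terms ⇒ (1/12)·v_R² + (4/25)·v_R + (-4853/6000) = 0
  disc = (4/25)² − 4·(1/12)·(-4853/6000) = 26569/90000 ; √disc = 163/300
  v_R = (−(4/25) + 163/300) / (2·(1/12)) = 23/10 m/s
check:
braking lasts T_s = (23/10)/6 = 0.3833 s
reaction-phase robot travel = 2.3000·0.0600 = 0.1380 m
robot under decel: 2.3000²/(2·6.0000) = 0.4408 m
human over T_r+T_s: 0.6000·(0.0600+0.3833) = 0.2660 m
margins: 0.0800+0.0300+0.0150 = 0.1250 m
sum ≈ 0.1380+0.4408+0.2660+0.1250 ≈ 0.9698 m = S ✓

v_R_max = 23/10 m/s = 2.3000 m/s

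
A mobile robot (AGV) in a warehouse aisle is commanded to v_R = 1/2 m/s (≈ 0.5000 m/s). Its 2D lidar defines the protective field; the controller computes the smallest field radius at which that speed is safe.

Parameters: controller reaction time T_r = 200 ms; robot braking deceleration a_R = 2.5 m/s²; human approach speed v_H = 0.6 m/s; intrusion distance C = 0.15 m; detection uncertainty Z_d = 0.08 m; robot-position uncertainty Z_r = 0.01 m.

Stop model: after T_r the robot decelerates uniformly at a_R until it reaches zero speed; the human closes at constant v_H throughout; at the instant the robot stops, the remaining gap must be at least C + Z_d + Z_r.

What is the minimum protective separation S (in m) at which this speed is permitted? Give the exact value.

S_min = 63/100 m = 0.6300 m

T_s = v_R/a_R = (1/2)/(5/2) = 0.2000 s
robot covers v_R·T_r = 0.5000·0.2000 = 0.1000 m before braking
robot under decel: 0.5000²/(2·2.5000) = 0.0500 m
human closes 0.6000·0.4000 = 0.2400 m
C+Z_d+Z_r = 0.1500+0.0800+0.0100 = 0.2400 m
S_min ≈ 0.1000+0.0500+0.2400+0.2400  ⇒  S_min = 63/100 m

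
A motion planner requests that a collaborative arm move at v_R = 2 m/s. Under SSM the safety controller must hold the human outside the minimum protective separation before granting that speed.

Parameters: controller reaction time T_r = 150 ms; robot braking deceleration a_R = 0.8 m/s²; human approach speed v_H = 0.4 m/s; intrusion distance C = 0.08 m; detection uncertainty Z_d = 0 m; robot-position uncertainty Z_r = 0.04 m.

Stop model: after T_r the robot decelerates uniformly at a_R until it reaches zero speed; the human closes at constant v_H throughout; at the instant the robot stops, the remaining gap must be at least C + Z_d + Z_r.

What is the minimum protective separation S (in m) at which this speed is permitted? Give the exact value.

S_min = 199/50 m = 3.9800 m

stop time T_s = 2/(4/5) = 2.5000 s
robot covers v_R·T_r = 2.0000·0.1500 = 0.3000 m before braking
robot covers 2.0000·2.5000 − ½·0.8000·2.5000² = 2.5000 m while stopping
human closes 0.4000·2.6500 = 1.0600 m
C+Z_d+Z_r = 0.0800+0.0000+0.0400 = 0.1200 m
S_min ≈ 0.3000+2.5000+1.0600+0.1200  ⇒  S_min = 199/50 m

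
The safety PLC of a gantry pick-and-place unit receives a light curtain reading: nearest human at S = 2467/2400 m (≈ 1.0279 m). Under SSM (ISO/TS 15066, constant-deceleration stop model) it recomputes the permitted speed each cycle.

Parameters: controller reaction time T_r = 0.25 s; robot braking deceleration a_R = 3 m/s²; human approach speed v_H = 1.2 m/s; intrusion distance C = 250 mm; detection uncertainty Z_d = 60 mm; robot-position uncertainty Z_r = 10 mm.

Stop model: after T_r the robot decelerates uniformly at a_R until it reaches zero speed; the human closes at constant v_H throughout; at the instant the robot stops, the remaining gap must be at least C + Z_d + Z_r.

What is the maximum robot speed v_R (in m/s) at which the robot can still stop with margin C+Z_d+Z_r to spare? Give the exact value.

v_R_max = 11/20 m/s = 0.5500 m/s

quadratic (1/6)·v² + (13/20)·v + (-979/2400) = 0
  disc = (13/20)² − 4·(1/6)·(-979/2400) = 25/36 ; √disc = 5/6
  v_R = (−(13/20) + 5/6) / (2·(1/6)) = 11/20 m/s
check:
T_s = v_R/a_R = (11/20)/3 = 0.1833 s
reaction-phase robot travel = 0.5500·0.2500 = 0.1375 m
robot under decel: 0.5500²/(2·3.0000) = 0.0504 m
human over T_r+T_s: 1.2000·(0.2500+0.1833) = 0.5200 m
margins: 0.2500+0.0600+0.0100 = 0.3200 m
sum ≈ 0.1375+0.0504+0.5200+0.3200 ≈ 1.0279 m = S ✓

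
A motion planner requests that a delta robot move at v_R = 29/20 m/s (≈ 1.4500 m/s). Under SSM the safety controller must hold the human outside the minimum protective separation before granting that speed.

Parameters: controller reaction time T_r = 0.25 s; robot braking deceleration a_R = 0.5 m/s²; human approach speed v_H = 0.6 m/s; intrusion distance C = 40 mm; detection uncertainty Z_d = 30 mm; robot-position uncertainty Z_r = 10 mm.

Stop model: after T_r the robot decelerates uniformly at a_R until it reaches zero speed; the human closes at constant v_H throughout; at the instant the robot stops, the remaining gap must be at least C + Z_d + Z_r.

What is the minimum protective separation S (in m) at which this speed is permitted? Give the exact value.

T_s = v_R/a_R = (29/20)/(1/2) = 2.9000 s
robot in T_r: 1.4500·0.2500 = 0.3625 m
robot covers 1.4500·2.9000 − ½·0.5000·2.9000² = 2.1025 m while stopping
human closes 0.6000·3.1500 = 1.8900 m
C+Z_d+Z_r = 0.0400+0.0300+0.0100 = 0.0800 m
S_min ≈ 0.3625+2.1025+1.8900+0.0800  ⇒  S_min = 887/200 m

S_min = 887/200 m = 4.4350 m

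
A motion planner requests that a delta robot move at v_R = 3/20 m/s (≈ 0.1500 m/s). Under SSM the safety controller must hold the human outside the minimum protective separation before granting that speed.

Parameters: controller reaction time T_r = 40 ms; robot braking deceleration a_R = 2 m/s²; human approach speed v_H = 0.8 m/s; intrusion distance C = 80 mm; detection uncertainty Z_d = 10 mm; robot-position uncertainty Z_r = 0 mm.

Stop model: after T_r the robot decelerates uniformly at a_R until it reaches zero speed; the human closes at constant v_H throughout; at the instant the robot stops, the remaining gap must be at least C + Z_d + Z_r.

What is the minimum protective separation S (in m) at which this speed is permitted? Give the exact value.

T_s = v_R/a_R = (3/20)/2 = 0.0750 s
robot covers v_R·T_r = 0.1500·0.0400 = 0.0060 m before braking
robot covers 0.1500·0.0750 − ½·2.0000·0.0750² = 0.0056 m while stopping
person approaches 0.8000·(0.0400+0.0750) = 0.0920 m
C+Z_d+Z_r = 0.0800+0.0100+0.0000 = 0.0900 m
S_min ≈ 0.0060+0.0056+0.0920+0.0900  ⇒  S_min = 1549/8000 m

S_min = 1549/8000 m = 0.1936 m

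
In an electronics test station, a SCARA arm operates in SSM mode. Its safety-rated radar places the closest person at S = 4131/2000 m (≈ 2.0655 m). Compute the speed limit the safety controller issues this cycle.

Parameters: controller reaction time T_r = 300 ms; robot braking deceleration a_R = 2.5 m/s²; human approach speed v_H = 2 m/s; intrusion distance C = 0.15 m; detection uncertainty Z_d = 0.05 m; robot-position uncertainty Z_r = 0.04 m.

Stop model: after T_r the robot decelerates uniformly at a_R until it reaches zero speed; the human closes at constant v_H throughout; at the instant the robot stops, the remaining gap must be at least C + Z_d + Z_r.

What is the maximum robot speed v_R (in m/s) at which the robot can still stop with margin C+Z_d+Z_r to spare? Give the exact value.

v_R_max = 19/20 m/s = 0.9500 m/s

collect terms ⇒ (1/5)·v_R² + (11/10)·v_R + (-2451/2000) = 0
  disc = (11/10)² − 4·(1/5)·(-2451/2000) = 1369/625 ; √disc = 37/25
  v_R = (−(11/10) + 37/25) / (2·(1/5)) = 19/20 m/s
check:
braking lasts T_s = (19/20)/(5/2) = 0.3800 s
robot covers v_R·T_r = 0.9500·0.3000 = 0.2850 m before braking
braking distance = 0.9500²/(2·2.5000) = 0.1805 m
human over T_r+T_s: 2.0000·(0.3000+0.3800) = 1.3600 m
residual clearance needed = 0.1500+0.0500+0.0400 = 0.2400 m
sum ≈ 0.2850+0.1805+1.3600+0.2400 ≈ 2.0655 m = S ✓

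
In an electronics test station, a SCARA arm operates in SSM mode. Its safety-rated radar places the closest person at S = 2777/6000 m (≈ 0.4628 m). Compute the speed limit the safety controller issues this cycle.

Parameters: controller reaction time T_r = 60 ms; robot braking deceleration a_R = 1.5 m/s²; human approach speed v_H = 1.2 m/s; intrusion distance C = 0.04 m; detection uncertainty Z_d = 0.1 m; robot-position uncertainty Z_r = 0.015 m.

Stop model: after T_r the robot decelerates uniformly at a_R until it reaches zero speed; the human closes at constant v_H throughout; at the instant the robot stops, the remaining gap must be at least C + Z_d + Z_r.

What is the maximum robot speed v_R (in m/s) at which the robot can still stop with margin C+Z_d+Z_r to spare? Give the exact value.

quadratic (1/3)·v² + (43/50)·v + (-283/1200) = 0
  disc = (43/50)² − 4·(1/3)·(-283/1200) = 5929/5625 ; √disc = 77/75
  v_R = (−(43/50) + 77/75) / (2·(1/3)) = 1/4 m/s
check:
T_s = v_R/a_R = (1/4)/(3/2) = 0.1667 s
robot in T_r: 0.2500·0.0600 = 0.0150 m
robot covers 0.2500·0.1667 − ½·1.5000·0.1667² = 0.0208 m while stopping
human over T_r+T_s: 1.2000·(0.0600+0.1667) = 0.2720 m
residual clearance needed = 0.0400+0.1000+0.0150 = 0.1550 m
sum ≈ 0.0150+0.0208+0.2720+0.1550 ≈ 0.4628 m = S ✓

v_R_max = 1/4 m/s = 0.2500 m/s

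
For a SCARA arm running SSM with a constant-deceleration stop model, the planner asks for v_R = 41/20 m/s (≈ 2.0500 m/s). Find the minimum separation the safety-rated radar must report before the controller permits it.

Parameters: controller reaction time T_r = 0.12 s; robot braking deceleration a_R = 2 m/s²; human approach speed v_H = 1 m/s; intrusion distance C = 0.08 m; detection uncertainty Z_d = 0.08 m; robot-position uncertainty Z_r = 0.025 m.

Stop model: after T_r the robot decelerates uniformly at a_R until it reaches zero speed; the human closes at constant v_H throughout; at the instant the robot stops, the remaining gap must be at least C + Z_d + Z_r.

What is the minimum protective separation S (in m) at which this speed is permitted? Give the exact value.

S_min = 21013/8000 m = 2.6266 m

stop time T_s = (41/20)/2 = 1.0250 s
robot in T_r: 2.0500·0.1200 = 0.2460 m
robot under decel: 2.0500²/(2·2.0000) = 1.0506 m
human over T_r+T_s: 1.0000·(0.1200+1.0250) = 1.1450 m
residual clearance needed = 0.0800+0.0800+0.0250 = 0.1850 m
S_min ≈ 0.2460+1.0506+1.1450+0.1850  ⇒  S_min = 21013/8000 m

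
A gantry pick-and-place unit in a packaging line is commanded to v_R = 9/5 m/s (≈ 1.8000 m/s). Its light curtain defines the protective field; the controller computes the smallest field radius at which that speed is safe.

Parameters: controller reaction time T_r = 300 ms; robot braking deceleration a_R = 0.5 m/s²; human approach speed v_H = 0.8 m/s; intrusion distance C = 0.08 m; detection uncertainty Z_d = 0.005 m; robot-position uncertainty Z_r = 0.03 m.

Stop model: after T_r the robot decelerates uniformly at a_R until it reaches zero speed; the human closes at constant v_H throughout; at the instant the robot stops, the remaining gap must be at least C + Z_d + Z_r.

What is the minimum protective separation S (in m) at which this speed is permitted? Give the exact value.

T_s = v_R/a_R = (9/5)/(1/2) = 3.6000 s
robot covers v_R·T_r = 1.8000·0.3000 = 0.5400 m before braking
robot under decel: 1.8000²/(2·0.5000) = 3.2400 m
human over T_r+T_s: 0.8000·(0.3000+3.6000) = 3.1200 m
residual clearance needed = 0.0800+0.0050+0.0300 = 0.1150 m
S_min ≈ 0.5400+3.2400+3.1200+0.1150  ⇒  S_min = 1403/200 m

S_min = 1403/200 m = 7.0150 m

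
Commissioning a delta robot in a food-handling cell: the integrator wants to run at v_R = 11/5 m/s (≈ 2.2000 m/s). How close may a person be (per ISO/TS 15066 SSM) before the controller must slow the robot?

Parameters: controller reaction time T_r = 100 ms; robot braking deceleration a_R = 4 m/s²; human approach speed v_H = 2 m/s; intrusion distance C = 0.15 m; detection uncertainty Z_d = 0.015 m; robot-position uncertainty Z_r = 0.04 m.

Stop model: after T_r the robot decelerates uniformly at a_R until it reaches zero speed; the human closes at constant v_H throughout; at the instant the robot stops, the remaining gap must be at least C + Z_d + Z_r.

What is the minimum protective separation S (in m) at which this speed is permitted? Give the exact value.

stop time T_s = (11/5)/4 = 0.5500 s
robot in T_r: 2.2000·0.1000 = 0.2200 m
robot under decel: 2.2000²/(2·4.0000) = 0.6050 m
human over T_r+T_s: 2.0000·(0.1000+0.5500) = 1.3000 m
C+Z_d+Z_r = 0.1500+0.0150+0.0400 = 0.2050 m
S_min ≈ 0.2200+0.6050+1.3000+0.2050  ⇒  S_min = 233/100 m

S_min = 233/100 m = 2.3300 m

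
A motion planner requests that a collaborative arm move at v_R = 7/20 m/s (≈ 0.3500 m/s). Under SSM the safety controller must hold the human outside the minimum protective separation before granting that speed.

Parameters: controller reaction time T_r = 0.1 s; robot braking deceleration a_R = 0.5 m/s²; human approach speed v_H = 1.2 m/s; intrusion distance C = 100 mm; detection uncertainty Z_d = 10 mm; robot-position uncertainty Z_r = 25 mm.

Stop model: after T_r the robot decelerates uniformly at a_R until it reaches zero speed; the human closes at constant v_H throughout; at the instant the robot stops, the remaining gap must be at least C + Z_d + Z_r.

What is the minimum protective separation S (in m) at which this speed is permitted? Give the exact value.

T_s = v_R/a_R = (7/20)/(1/2) = 0.7000 s
robot in T_r: 0.3500·0.1000 = 0.0350 m
braking distance = 0.3500²/(2·0.5000) = 0.1225 m
human closes 1.2000·0.8000 = 0.9600 m
residual clearance needed = 0.1000+0.0100+0.0250 = 0.1350 m
S_min ≈ 0.0350+0.1225+0.9600+0.1350  ⇒  S_min = 501/400 m

S_min = 501/400 m = 1.2525 m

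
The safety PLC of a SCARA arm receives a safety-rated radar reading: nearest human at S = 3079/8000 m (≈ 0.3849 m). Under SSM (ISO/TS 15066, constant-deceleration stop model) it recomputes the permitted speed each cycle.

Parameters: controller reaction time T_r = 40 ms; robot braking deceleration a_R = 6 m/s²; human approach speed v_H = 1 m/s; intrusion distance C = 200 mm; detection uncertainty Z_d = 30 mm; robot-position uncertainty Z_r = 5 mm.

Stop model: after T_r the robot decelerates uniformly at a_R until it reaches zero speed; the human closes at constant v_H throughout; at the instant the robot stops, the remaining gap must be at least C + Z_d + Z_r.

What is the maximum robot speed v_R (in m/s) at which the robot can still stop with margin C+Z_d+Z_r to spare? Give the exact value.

quadratic (1/12)·v² + (31/150)·v + (-879/8000) = 0
  disc = (31/150)² − 4·(1/12)·(-879/8000) = 28561/360000 ; √disc = 169/600
  v_R = (−(31/150) + 169/600) / (2·(1/12)) = 9/20 m/s
check:
stop time T_s = (9/20)/6 = 0.0750 s
robot covers v_R·T_r = 0.4500·0.0400 = 0.0180 m before braking
robot covers 0.4500·0.0750 − ½·6.0000·0.0750² = 0.0169 m while stopping
human over T_r+T_s: 1.0000·(0.0400+0.0750) = 0.1150 m
residual clearance needed = 0.2000+0.0300+0.0050 = 0.2350 m
sum ≈ 0.0180+0.0169+0.1150+0.2350 ≈ 0.3849 m = S ✓

v_R_max = 9/20 m/s = 0.4500 m/s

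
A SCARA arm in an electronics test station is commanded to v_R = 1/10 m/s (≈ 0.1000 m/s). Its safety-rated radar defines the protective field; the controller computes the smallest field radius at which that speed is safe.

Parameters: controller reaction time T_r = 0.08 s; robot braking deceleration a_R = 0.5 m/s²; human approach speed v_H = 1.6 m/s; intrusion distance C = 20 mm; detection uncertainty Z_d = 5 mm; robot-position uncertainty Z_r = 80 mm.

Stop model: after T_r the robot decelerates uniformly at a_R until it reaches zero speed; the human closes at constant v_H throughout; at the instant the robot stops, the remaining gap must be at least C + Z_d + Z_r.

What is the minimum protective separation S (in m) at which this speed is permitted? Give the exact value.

stop time T_s = (1/10)/(1/2) = 0.2000 s
reaction-phase robot travel = 0.1000·0.0800 = 0.0080 m
robot under decel: 0.1000²/(2·0.5000) = 0.0100 m
human over T_r+T_s: 1.6000·(0.0800+0.2000) = 0.4480 m
margins: 0.0200+0.0050+0.0800 = 0.1050 m
S_min ≈ 0.0080+0.0100+0.4480+0.1050  ⇒  S_min = 571/1000 m

S_min = 571/1000 m = 0.5710 m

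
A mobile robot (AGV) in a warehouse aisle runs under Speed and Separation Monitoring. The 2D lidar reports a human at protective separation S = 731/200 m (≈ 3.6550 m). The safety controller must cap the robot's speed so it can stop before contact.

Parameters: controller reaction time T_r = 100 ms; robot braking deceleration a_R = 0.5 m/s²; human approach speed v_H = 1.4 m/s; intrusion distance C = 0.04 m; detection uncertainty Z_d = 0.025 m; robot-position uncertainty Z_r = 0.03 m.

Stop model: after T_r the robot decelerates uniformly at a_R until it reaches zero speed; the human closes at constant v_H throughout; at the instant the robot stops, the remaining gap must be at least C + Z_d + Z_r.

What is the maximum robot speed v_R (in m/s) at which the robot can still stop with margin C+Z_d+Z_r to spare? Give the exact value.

v_R_max = 9/10 m/s = 0.9000 m/s

at the boundary: (1)·v² + (29/10)·v + (-171/50) = 0
  disc = (29/10)² − 4·(1)·(-171/50) = 2209/100 ; √disc = 47/10
  v_R = (−(29/10) + 47/10) / (2·(1)) = 9/10 m/s
check:
stop time T_s = (9/10)/(1/2) = 1.8000 s
robot in T_r: 0.9000·0.1000 = 0.0900 m
braking distance = 0.9000²/(2·0.5000) = 0.8100 m
human over T_r+T_s: 1.4000·(0.1000+1.8000) = 2.6600 m
residual clearance needed = 0.0400+0.0250+0.0300 = 0.0950 m
sum ≈ 0.0900+0.8100+2.6600+0.0950 ≈ 3.6550 m = S ✓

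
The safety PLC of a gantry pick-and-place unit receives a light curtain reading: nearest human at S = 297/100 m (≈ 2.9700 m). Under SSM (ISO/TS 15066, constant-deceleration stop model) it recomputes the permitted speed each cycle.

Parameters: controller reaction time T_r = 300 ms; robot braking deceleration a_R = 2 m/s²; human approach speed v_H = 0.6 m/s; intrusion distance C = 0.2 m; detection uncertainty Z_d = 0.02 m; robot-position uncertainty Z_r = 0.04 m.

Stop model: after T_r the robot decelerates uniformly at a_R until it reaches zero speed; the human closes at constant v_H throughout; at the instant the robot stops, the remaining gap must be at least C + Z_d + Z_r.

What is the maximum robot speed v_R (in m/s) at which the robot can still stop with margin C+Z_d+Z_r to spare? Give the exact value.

at the boundary: (1/4)·v² + (3/5)·v + (-253/100) = 0
  disc = (3/5)² − 4·(1/4)·(-253/100) = 289/100 ; √disc = 17/10
  v_R = (−(3/5) + 17/10) / (2·(1/4)) = 11/5 m/s
check:
T_s = v_R/a_R = (11/5)/2 = 1.1000 s
reaction-phase robot travel = 2.2000·0.3000 = 0.6600 m
braking distance = 2.2000²/(2·2.0000) = 1.2100 m
person approaches 0.6000·(0.3000+1.1000) = 0.8400 m
C+Z_d+Z_r = 0.2000+0.0200+0.0400 = 0.2600 m
sum ≈ 0.6600+1.2100+0.8400+0.2600 ≈ 2.9700 m = S ✓

v_R_max = 11/5 m/s = 2.2000 m/s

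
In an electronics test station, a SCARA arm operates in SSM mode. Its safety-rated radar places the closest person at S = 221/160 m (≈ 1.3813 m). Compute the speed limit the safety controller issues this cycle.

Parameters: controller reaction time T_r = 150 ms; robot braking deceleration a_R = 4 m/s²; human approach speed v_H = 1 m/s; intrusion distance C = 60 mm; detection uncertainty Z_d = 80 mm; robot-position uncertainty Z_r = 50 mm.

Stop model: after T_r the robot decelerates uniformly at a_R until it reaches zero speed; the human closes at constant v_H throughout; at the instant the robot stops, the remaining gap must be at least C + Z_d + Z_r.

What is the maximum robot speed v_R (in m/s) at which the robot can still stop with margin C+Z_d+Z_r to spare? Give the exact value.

at the boundary: (1/8)·v² + (2/5)·v + (-833/800) = 0
  disc = (2/5)² − 4·(1/8)·(-833/800) = 1089/1600 ; √disc = 33/40
  v_R = (−(2/5) + 33/40) / (2·(1/8)) = 17/10 m/s
check:
T_s = v_R/a_R = (17/10)/4 = 0.4250 s
reaction-phase robot travel = 1.7000·0.1500 = 0.2550 m
robot covers 1.7000·0.4250 − ½·4.0000·0.4250² = 0.3613 m while stopping
person approaches 1.0000·(0.1500+0.4250) = 0.5750 m
residual clearance needed = 0.0600+0.0800+0.0500 = 0.1900 m
sum ≈ 0.2550+0.3613+0.5750+0.1900 ≈ 1.3813 m = S ✓

v_R_max = 17/10 m/s = 1.7000 m/s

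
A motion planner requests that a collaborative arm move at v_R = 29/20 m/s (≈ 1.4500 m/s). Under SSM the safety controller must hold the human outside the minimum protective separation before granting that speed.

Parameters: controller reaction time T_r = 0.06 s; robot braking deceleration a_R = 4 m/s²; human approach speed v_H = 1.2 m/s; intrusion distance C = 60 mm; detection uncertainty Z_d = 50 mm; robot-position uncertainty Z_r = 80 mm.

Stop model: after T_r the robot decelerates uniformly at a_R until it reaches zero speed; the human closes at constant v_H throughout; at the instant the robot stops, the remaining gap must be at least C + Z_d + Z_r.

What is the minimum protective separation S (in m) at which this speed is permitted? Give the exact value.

braking lasts T_s = (29/20)/4 = 0.3625 s
robot covers v_R·T_r = 1.4500·0.0600 = 0.0870 m before braking
robot covers 1.4500·0.3625 − ½·4.0000·0.3625² = 0.2628 m while stopping
human over T_r+T_s: 1.2000·(0.0600+0.3625) = 0.5070 m
residual clearance needed = 0.0600+0.0500+0.0800 = 0.1900 m
S_min ≈ 0.0870+0.2628+0.5070+0.1900  ⇒  S_min = 16749/16000 m

S_min = 16749/16000 m = 1.0468 m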